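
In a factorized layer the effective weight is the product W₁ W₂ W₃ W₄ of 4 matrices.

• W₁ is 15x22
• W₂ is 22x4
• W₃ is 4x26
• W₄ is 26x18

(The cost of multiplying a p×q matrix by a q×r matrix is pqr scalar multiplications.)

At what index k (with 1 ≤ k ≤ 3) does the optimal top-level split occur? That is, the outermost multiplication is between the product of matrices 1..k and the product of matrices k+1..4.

Adjacent pairs: W₁W₂ = 15·22·4 = 1320; W₂W₃ = 22·4·26 = 2288; W₃W₄ = 4·26·18 = 1872.
Length 3: W₁..W₃: k=1: 0+2288+15·22·26=10868; k=2: 1320+0+15·4·26=2880 → min 2880 | W₂..W₄: k=2: 0+1872+22·4·18=3456; k=3: 2288+0+22·26·18=12584 → min 3456.
Top-level splits: k=1: (W₁..W₁)·(W₂..W₄) → 0+3456+15·22·18 = 9396; k=2: (W₁..W₂)·(W₃..W₄) → 1320+1872+15·4·18 = 4272; k=3: (W₁..W₃)·(W₄..W₄) → 2880+0+15·26·18 = 9900.
Best split is after W₂, i.e. k = 2.

2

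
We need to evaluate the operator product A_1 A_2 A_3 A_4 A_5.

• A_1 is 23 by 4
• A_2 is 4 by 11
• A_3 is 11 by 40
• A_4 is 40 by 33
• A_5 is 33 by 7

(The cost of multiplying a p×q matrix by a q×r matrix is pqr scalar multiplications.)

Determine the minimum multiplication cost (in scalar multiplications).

8608

Adjacent pairs: A_1A_2 = 23·4·11 = 1012; A_2A_3 = 4·11·40 = 1760; A_3A_4 = 11·40·33 = 14520; A_4A_5 = 40·33·7 = 9240.
Length 3: A_1..A_3: k=1: 0+1760+23·4·40=5440; k=2: 1012+0+23·11·40=11132 → min 5440 | A_2..A_4: k=2: 0+14520+4·11·33=15972; k=3: 1760+0+4·40·33=7040 → min 7040 | A_3..A_5: k=3: 0+9240+11·40·7=12320; k=4: 14520+0+11·33·7=17061 → min 12320.
Length 4: A_1..A_4: k=1: 0+7040+23·4·33=10076; k=2: 1012+14520+23·11·33=23881; k=3: 5440+0+23·40·33=35800 → min 10076 | A_2..A_5: k=2: 0+12320+4·11·7=12628; k=3: 1760+9240+4·40·7=12120; k=4: 7040+0+4·33·7=7964 → min 7964.
Length 5: A_1..A_5: k=1: 0+7964+23·4·7=8608; k=2: 1012+12320+23·11·7=15103; k=3: 5440+9240+23·40·7=21120; k=4: 10076+0+23·33·7=15389 → min 8608.
Optimal order: (A_1 (((A_2 A_3) A_4) A_5)) with cost 8608.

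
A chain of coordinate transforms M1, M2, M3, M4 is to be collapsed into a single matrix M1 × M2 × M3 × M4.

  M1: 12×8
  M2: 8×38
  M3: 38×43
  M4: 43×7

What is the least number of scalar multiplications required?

Adjacent pairs: M1M2 = 12·8·38 = 3648; M2M3 = 8·38·43 = 13072; M3M4 = 38·43·7 = 11438.
Length 3: M1..M3: k=1: 0+13072+12·8·43=17200; k=2: 3648+0+12·38·43=23256 → min 17200 | M2..M4: k=2: 0+11438+8·38·7=13566; k=3: 13072+0+8·43·7=15480 → min 13566.
Length 4: M1..M4: k=1: 0+13566+12·8·7=14238; k=2: 3648+11438+12·38·7=18278; k=3: 17200+0+12·43·7=20812 → min 14238.
Optimal order: (M1 × (M2 × (M3 × M4))) with cost 14238.

14238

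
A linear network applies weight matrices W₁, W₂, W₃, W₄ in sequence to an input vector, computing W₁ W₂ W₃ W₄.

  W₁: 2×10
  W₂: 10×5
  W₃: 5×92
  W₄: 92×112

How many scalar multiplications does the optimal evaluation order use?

Adjacent pairs: W₁W₂ = 2·10·5 = 100; W₂W₃ = 10·5·92 = 4600; W₃W₄ = 5·92·112 = 51520.
Length 3: W₁..W₃: k=1: 0+4600+2·10·92=6440; k=2: 100+0+2·5·92=1020 → min 1020 | W₂..W₄: k=2: 0+51520+10·5·112=57120; k=3: 4600+0+10·92·112=107640 → min 57120.
Length 4: W₁..W₄: k=1: 0+57120+2·10·112=59360; k=2: 100+51520+2·5·112=52740; k=3: 1020+0+2·92·112=21628 → min 21628.
Optimal order: (((W₁ W₂) W₃) W₄) with cost 21628.

21628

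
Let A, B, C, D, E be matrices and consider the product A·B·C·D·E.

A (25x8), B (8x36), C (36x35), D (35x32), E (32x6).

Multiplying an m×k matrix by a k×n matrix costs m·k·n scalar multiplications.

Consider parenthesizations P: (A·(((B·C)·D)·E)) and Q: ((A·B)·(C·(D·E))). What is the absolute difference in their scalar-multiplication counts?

Order P = (A·(((B·C)·D)·E)): (B·C): 8×36 by 36×35 → 8×35, cost 8·36·35 = 10080; ((B·C)·D): 8×35 by 35×32 → 8×32, cost 8·35·32 = 8960; cumulative 19040; (((B·C)·D)·E): 8×32 by 32×6 → 8×6, cost 8·32·6 = 1536; cumulative 20576; (A·(((B·C)·D)·E)): 25×8 by 8×6 → 25×6, cost 25·8·6 = 1200; cumulative 21776. Total 21776.
Order Q = ((A·B)·(C·(D·E))): (A·B): 25×8 by 8×36 → 25×36, cost 25·8·36 = 7200; (D·E): 35×32 by 32×6 → 35×6, cost 35·32·6 = 6720; (C·(D·E)): 36×35 by 35×6 → 36×6, cost 36·35·6 = 7560; cumulative 14280; ((A·B)·(C·(D·E))): 25×36 by 36×6 → 25×6, cost 25·36·6 = 5400; cumulative 26880. Total 26880.
Difference: |21776 − 26880| = 5104.

5104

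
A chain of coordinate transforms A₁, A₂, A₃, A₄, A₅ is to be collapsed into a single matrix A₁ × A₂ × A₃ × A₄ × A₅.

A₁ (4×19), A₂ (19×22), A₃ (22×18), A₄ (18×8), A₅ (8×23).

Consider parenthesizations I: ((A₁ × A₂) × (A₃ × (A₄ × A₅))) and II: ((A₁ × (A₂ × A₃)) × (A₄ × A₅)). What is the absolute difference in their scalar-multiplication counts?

Order I = ((A₁ × A₂) × (A₃ × (A₄ × A₅))): (A₁ × A₂): 4×19 by 19×22 → 4×22, cost 4·19·22 = 1672; (A₄ × A₅): 18×8 by 8×23 → 18×23, cost 18·8·23 = 3312; (A₃ × (A₄ × A₅)): 22×18 by 18×23 → 22×23, cost 22·18·23 = 9108; cumulative 12420; ((A₁ × A₂) × (A₃ × (A₄ × A₅))): 4×22 by 22×23 → 4×23, cost 4·22·23 = 2024; cumulative 16116. Total 16116.
Order II = ((A₁ × (A₂ × A₃)) × (A₄ × A₅)): (A₂ × A₃): 19×22 by 22×18 → 19×18, cost 19·22·18 = 7524; (A₁ × (A₂ × A₃)): 4×19 by 19×18 → 4×18, cost 4·19·18 = 1368; cumulative 8892; (A₄ × A₅): 18×8 by 8×23 → 18×23, cost 18·8·23 = 3312; ((A₁ × (A₂ × A₃)) × (A₄ × A₅)): 4×18 by 18×23 → 4×23, cost 4·18·23 = 1656; cumulative 13860. Total 13860.
Difference: |16116 − 13860| = 2256.

2256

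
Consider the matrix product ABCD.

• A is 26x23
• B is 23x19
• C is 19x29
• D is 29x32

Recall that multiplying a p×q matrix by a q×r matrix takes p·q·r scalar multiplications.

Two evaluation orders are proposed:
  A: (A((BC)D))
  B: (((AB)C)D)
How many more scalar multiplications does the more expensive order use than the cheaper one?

3337

Order A = (A((BC)D)): (BC): 23×19 by 19×29 → 23×29, cost 23·19·29 = 12673; ((BC)D): 23×29 by 29×32 → 23×32, cost 23·29·32 = 21344; cumulative 34017; (A((BC)D)): 26×23 by 23×32 → 26×32, cost 26·23·32 = 19136; cumulative 53153. Total 53153.
Order B = (((AB)C)D): (AB): 26×23 by 23×19 → 26×19, cost 26·23·19 = 11362; ((AB)C): 26×19 by 19×29 → 26×29, cost 26·19·29 = 14326; cumulative 25688; (((AB)C)D): 26×29 by 29×32 → 26×32, cost 26·29·32 = 24128; cumulative 49816. Total 49816.
Difference: |53153 − 49816| = 3337.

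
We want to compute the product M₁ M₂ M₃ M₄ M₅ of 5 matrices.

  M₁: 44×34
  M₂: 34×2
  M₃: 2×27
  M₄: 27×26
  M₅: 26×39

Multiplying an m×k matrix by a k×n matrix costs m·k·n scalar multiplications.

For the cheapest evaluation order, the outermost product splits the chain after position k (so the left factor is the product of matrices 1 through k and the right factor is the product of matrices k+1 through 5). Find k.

Adjacent pairs: M₁M₂ = 44·34·2 = 2992; M₂M₃ = 34·2·27 = 1836; M₃M₄ = 2·27·26 = 1404; M₄M₅ = 27·26·39 = 27378.
Length 3: M₁..M₃: k=1: 0+1836+44·34·27=42228; k=2: 2992+0+44·2·27=5368 → min 5368 | M₂..M₄: k=2: 0+1404+34·2·26=3172; k=3: 1836+0+34·27·26=25704 → min 3172 | M₃..M₅: k=3: 0+27378+2·27·39=29484; k=4: 1404+0+2·26·39=3432 → min 3432.
Length 4: M₁..M₄: k=1: 0+3172+44·34·26=42068; k=2: 2992+1404+44·2·26=6684; k=3: 5368+0+44·27·26=36256 → min 6684 | M₂..M₅: k=2: 0+3432+34·2·39=6084; k=3: 1836+27378+34·27·39=65016; k=4: 3172+0+34·26·39=37648 → min 6084.
Top-level splits: k=1: (M₁..M₁)·(M₂..M₅) → 0+6084+44·34·39 = 64428; k=2: (M₁..M₂)·(M₃..M₅) → 2992+3432+44·2·39 = 9856; k=3: (M₁..M₃)·(M₄..M₅) → 5368+27378+44·27·39 = 79078; k=4: (M₁..M₄)·(M₅..M₅) → 6684+0+44·26·39 = 51300.
Best split is after M₂, i.e. k = 2.

2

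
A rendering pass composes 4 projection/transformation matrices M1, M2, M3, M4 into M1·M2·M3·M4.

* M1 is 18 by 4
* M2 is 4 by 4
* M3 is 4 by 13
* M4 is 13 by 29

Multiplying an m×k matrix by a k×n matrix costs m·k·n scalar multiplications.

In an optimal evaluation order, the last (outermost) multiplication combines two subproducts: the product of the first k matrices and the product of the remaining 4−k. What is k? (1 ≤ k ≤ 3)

1

Adjacent pairs: M1M2 = 18·4·4 = 288; M2M3 = 4·4·13 = 208; M3M4 = 4·13·29 = 1508.
Length 3: M1..M3: k=1: 0+208+18·4·13=1144; k=2: 288+0+18·4·13=1224 → min 1144 | M2..M4: k=2: 0+1508+4·4·29=1972; k=3: 208+0+4·13·29=1716 → min 1716.
Top-level splits: k=1: (M1..M1)·(M2..M4) → 0+1716+18·4·29 = 3804; k=2: (M1..M2)·(M3..M4) → 288+1508+18·4·29 = 3884; k=3: (M1..M3)·(M4..M4) → 1144+0+18·13·29 = 7930.
Best split is after M1, i.e. k = 1.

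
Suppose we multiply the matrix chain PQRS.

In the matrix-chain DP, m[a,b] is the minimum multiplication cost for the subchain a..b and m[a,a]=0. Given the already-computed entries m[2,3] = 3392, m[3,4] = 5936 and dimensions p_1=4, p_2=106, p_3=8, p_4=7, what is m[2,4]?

3616

m[2,4] = min over k∈[2,3] of m[2,k]+m[k+1,4]+p_{1}·p_k·p_{4}.
k=2: 0 + 5936 + 4·106·7 = 8904; k=3: 3392 + 0 + 4·8·7 = 3616.
Minimum: 3616 at k=3.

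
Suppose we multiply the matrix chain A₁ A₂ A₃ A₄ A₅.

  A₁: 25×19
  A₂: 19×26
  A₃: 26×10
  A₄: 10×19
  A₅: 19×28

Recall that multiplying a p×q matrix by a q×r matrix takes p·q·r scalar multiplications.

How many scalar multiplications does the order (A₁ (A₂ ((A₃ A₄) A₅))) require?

45904

(A₃ A₄): 26×10 by 10×19 → 26×19, cost 26·10·19 = 4940
((A₃ A₄) A₅): 26×19 by 19×28 → 26×28, cost 26·19·28 = 13832; cumulative 18772
(A₂ ((A₃ A₄) A₅)): 19×26 by 26×28 → 19×28, cost 19·26·28 = 13832; cumulative 32604
(A₁ (A₂ ((A₃ A₄) A₅))): 25×19 by 19×28 → 25×28, cost 25·19·28 = 13300; cumulative 45904
Total: 45904 scalar multiplications.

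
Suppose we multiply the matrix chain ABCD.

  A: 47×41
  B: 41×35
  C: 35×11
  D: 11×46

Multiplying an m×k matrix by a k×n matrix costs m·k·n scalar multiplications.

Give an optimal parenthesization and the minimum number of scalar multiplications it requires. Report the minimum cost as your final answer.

60764

Adjacent pairs: AB = 47·41·35 = 67445; BC = 41·35·11 = 15785; CD = 35·11·46 = 17710.
Length 3: A..C: k=1: 0+15785+47·41·11=36982; k=2: 67445+0+47·35·11=85540 → min 36982 | B..D: k=2: 0+17710+41·35·46=83720; k=3: 15785+0+41·11·46=36531 → min 36531.
Length 4: A..D: k=1: 0+36531+47·41·46=125173; k=2: 67445+17710+47·35·46=160825; k=3: 36982+0+47·11·46=60764 → min 60764.
Optimal parenthesization: ((A(BC))D) with cost 60764.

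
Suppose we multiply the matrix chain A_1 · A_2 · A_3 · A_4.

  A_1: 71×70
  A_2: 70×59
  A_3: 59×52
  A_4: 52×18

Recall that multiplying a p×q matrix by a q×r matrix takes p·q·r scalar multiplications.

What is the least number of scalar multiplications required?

219024

Adjacent pairs: A_1A_2 = 71·70·59 = 293230; A_2A_3 = 70·59·52 = 214760; A_3A_4 = 59·52·18 = 55224.
Length 3: A_1..A_3: k=1: 0+214760+71·70·52=473200; k=2: 293230+0+71·59·52=511058 → min 473200 | A_2..A_4: k=2: 0+55224+70·59·18=129564; k=3: 214760+0+70·52·18=280280 → min 129564.
Length 4: A_1..A_4: k=1: 0+129564+71·70·18=219024; k=2: 293230+55224+71·59·18=423856; k=3: 473200+0+71·52·18=539656 → min 219024.
Optimal order: (A_1 · (A_2 · (A_3 · A_4))) with cost 219024.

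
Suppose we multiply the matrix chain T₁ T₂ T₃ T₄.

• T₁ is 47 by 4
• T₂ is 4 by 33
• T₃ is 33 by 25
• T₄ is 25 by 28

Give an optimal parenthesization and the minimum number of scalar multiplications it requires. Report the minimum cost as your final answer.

Adjacent pairs: T₁T₂ = 47·4·33 = 6204; T₂T₃ = 4·33·25 = 3300; T₃T₄ = 33·25·28 = 23100.
Length 3: T₁..T₃: k=1: 0+3300+47·4·25=8000; k=2: 6204+0+47·33·25=44979 → min 8000 | T₂..T₄: k=2: 0+23100+4·33·28=26796; k=3: 3300+0+4·25·28=6100 → min 6100.
Length 4: T₁..T₄: k=1: 0+6100+47·4·28=11364; k=2: 6204+23100+47·33·28=72732; k=3: 8000+0+47·25·28=40900 → min 11364.
Optimal parenthesization: (T₁ ((T₂ T₃) T₄)) with cost 11364.

11364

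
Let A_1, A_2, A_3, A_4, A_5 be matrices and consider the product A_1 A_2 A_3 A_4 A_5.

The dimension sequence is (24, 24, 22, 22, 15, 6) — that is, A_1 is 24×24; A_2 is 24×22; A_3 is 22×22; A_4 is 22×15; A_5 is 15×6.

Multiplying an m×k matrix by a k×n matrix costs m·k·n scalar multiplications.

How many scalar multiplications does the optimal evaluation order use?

Adjacent pairs: A_1A_2 = 24·24·22 = 12672; A_2A_3 = 24·22·22 = 11616; A_3A_4 = 22·22·15 = 7260; A_4A_5 = 22·15·6 = 1980.
Length 3: A_1..A_3: k=1: 0+11616+24·24·22=24288; k=2: 12672+0+24·22·22=24288 → min 24288 | A_2..A_4: k=2: 0+7260+24·22·15=15180; k=3: 11616+0+24·22·15=19536 → min 15180 | A_3..A_5: k=3: 0+1980+22·22·6=4884; k=4: 7260+0+22·15·6=9240 → min 4884.
Length 4: A_1..A_4: k=1: 0+15180+24·24·15=23820; k=2: 12672+7260+24·22·15=27852; k=3: 24288+0+24·22·15=32208 → min 23820 | A_2..A_5: k=2: 0+4884+24·22·6=8052; k=3: 11616+1980+24·22·6=16764; k=4: 15180+0+24·15·6=17340 → min 8052.
Length 5: A_1..A_5: k=1: 0+8052+24·24·6=11508; k=2: 12672+4884+24·22·6=20724; k=3: 24288+1980+24·22·6=29436; k=4: 23820+0+24·15·6=25980 → min 11508.
Optimal order: (A_1 (A_2 (A_3 (A_4 A_5)))) with cost 11508.

11508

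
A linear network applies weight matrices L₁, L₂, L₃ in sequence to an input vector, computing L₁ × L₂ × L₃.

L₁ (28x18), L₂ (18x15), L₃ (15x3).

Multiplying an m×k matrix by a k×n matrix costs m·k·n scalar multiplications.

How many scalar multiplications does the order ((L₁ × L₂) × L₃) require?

(L₁ × L₂): 28×18 by 18×15 → 28×15, cost 28·18·15 = 7560
((L₁ × L₂) × L₃): 28×15 by 15×3 → 28×3, cost 28·15·3 = 1260; cumulative 8820
Total: 8820 scalar multiplications.

8820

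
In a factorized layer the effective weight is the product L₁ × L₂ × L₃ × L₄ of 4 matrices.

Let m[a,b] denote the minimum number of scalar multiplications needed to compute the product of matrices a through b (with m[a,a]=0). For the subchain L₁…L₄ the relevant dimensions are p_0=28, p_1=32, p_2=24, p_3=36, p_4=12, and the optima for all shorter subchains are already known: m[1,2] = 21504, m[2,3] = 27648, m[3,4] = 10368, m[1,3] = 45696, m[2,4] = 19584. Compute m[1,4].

m[1,4] = min over k∈[1,3] of m[1,k]+m[k+1,4]+p_{0}·p_k·p_{4}.
k=1: 0 + 19584 + 28·32·12 = 30336; k=2: 21504 + 10368 + 28·24·12 = 39936; k=3: 45696 + 0 + 28·36·12 = 57792.
Minimum: 30336 at k=1.

30336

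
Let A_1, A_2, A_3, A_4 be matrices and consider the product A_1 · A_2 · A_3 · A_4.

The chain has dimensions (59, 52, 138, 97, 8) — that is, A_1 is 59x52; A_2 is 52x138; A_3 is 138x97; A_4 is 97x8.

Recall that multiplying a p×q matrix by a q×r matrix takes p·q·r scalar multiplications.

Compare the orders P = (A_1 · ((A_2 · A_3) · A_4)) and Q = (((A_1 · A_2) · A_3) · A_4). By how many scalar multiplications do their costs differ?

497974

Order P = (A_1 · ((A_2 · A_3) · A_4)): (A_2 · A_3): 52×138 by 138×97 → 52×97, cost 52·138·97 = 696072; ((A_2 · A_3) · A_4): 52×97 by 97×8 → 52×8, cost 52·97·8 = 40352; cumulative 736424; (A_1 · ((A_2 · A_3) · A_4)): 59×52 by 52×8 → 59×8, cost 59·52·8 = 24544; cumulative 760968. Total 760968.
Order Q = (((A_1 · A_2) · A_3) · A_4): (A_1 · A_2): 59×52 by 52×138 → 59×138, cost 59·52·138 = 423384; ((A_1 · A_2) · A_3): 59×138 by 138×97 → 59×97, cost 59·138·97 = 789774; cumulative 1213158; (((A_1 · A_2) · A_3) · A_4): 59×97 by 97×8 → 59×8, cost 59·97·8 = 45784; cumulative 1258942. Total 1258942.
Difference: |760968 − 1258942| = 497974.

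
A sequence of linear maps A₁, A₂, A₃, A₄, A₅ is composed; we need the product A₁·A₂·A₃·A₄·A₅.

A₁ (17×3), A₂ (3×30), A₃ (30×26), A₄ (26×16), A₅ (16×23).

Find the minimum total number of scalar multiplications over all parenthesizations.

Adjacent pairs: A₁A₂ = 17·3·30 = 1530; A₂A₃ = 3·30·26 = 2340; A₃A₄ = 30·26·16 = 12480; A₄A₅ = 26·16·23 = 9568.
Length 3: A₁..A₃: k=1: 0+2340+17·3·26=3666; k=2: 1530+0+17·30·26=14790 → min 3666 | A₂..A₄: k=2: 0+12480+3·30·16=13920; k=3: 2340+0+3·26·16=3588 → min 3588 | A₃..A₅: k=3: 0+9568+30·26·23=27508; k=4: 12480+0+30·16·23=23520 → min 23520.
Length 4: A₁..A₄: k=1: 0+3588+17·3·16=4404; k=2: 1530+12480+17·30·16=22170; k=3: 3666+0+17·26·16=10738 → min 4404 | A₂..A₅: k=2: 0+23520+3·30·23=25590; k=3: 2340+9568+3·26·23=13702; k=4: 3588+0+3·16·23=4692 → min 4692.
Length 5: A₁..A₅: k=1: 0+4692+17·3·23=5865; k=2: 1530+23520+17·30·23=36780; k=3: 3666+9568+17·26·23=23400; k=4: 4404+0+17·16·23=10660 → min 5865.
Optimal order: (A₁·(((A₂·A₃)·A₄)·A₅)) with cost 5865.

5865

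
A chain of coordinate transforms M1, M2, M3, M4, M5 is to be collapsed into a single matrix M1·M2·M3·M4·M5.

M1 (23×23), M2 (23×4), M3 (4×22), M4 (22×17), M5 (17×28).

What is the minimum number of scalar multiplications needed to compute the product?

8092

Adjacent pairs: M1M2 = 23·23·4 = 2116; M2M3 = 23·4·22 = 2024; M3M4 = 4·22·17 = 1496; M4M5 = 22·17·28 = 10472.
Length 3: M1..M3: k=1: 0+2024+23·23·22=13662; k=2: 2116+0+23·4·22=4140 → min 4140 | M2..M4: k=2: 0+1496+23·4·17=3060; k=3: 2024+0+23·22·17=10626 → min 3060 | M3..M5: k=3: 0+10472+4·22·28=12936; k=4: 1496+0+4·17·28=3400 → min 3400.
Length 4: M1..M4: k=1: 0+3060+23·23·17=12053; k=2: 2116+1496+23·4·17=5176; k=3: 4140+0+23·22·17=12742 → min 5176 | M2..M5: k=2: 0+3400+23·4·28=5976; k=3: 2024+10472+23·22·28=26664; k=4: 3060+0+23·17·28=14008 → min 5976.
Length 5: M1..M5: k=1: 0+5976+23·23·28=20788; k=2: 2116+3400+23·4·28=8092; k=3: 4140+10472+23·22·28=28780; k=4: 5176+0+23·17·28=16124 → min 8092.
Optimal order: ((M1·M2)·((M3·M4)·M5)) with cost 8092.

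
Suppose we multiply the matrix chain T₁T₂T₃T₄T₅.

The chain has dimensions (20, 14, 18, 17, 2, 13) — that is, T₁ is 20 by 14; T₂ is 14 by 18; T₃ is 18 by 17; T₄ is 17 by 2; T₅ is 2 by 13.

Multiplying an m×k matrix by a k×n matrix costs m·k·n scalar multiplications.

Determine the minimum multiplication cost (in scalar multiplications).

2196

Adjacent pairs: T₁T₂ = 20·14·18 = 5040; T₂T₃ = 14·18·17 = 4284; T₃T₄ = 18·17·2 = 612; T₄T₅ = 17·2·13 = 442.
Length 3: T₁..T₃: k=1: 0+4284+20·14·17=9044; k=2: 5040+0+20·18·17=11160 → min 9044 | T₂..T₄: k=2: 0+612+14·18·2=1116; k=3: 4284+0+14·17·2=4760 → min 1116 | T₃..T₅: k=3: 0+442+18·17·13=4420; k=4: 612+0+18·2·13=1080 → min 1080.
Length 4: T₁..T₄: k=1: 0+1116+20·14·2=1676; k=2: 5040+612+20·18·2=6372; k=3: 9044+0+20·17·2=9724 → min 1676 | T₂..T₅: k=2: 0+1080+14·18·13=4356; k=3: 4284+442+14·17·13=7820; k=4: 1116+0+14·2·13=1480 → min 1480.
Length 5: T₁..T₅: k=1: 0+1480+20·14·13=5120; k=2: 5040+1080+20·18·13=10800; k=3: 9044+442+20·17·13=13906; k=4: 1676+0+20·2·13=2196 → min 2196.
Optimal order: ((T₁(T₂(T₃T₄)))T₅) with cost 2196.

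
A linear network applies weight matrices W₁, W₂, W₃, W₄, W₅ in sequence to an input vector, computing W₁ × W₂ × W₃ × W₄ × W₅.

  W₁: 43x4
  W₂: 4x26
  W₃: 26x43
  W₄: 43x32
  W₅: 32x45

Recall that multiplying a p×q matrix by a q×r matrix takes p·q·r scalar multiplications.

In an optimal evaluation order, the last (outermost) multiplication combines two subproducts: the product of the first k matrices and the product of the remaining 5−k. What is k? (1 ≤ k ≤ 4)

Adjacent pairs: W₁W₂ = 43·4·26 = 4472; W₂W₃ = 4·26·43 = 4472; W₃W₄ = 26·43·32 = 35776; W₄W₅ = 43·32·45 = 61920.
Length 3: W₁..W₃: k=1: 0+4472+43·4·43=11868; k=2: 4472+0+43·26·43=52546 → min 11868 | W₂..W₄: k=2: 0+35776+4·26·32=39104; k=3: 4472+0+4·43·32=9976 → min 9976 | W₃..W₅: k=3: 0+61920+26·43·45=112230; k=4: 35776+0+26·32·45=73216 → min 73216.
Length 4: W₁..W₄: k=1: 0+9976+43·4·32=15480; k=2: 4472+35776+43·26·32=76024; k=3: 11868+0+43·43·32=71036 → min 15480 | W₂..W₅: k=2: 0+73216+4·26·45=77896; k=3: 4472+61920+4·43·45=74132; k=4: 9976+0+4·32·45=15736 → min 15736.
Top-level splits: k=1: (W₁..W₁)·(W₂..W₅) → 0+15736+43·4·45 = 23476; k=2: (W₁..W₂)·(W₃..W₅) → 4472+73216+43·26·45 = 127998; k=3: (W₁..W₃)·(W₄..W₅) → 11868+61920+43·43·45 = 156993; k=4: (W₁..W₄)·(W₅..W₅) → 15480+0+43·32·45 = 77400.
Best split is after W₁, i.e. k = 1.

1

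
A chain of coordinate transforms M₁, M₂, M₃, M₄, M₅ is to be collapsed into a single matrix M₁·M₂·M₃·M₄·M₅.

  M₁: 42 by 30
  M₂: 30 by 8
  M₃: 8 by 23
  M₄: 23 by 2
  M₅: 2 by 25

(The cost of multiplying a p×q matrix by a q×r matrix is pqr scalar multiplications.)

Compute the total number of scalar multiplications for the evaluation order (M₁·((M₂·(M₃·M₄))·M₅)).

(M₃·M₄): 8×23 by 23×2 → 8×2, cost 8·23·2 = 368
(M₂·(M₃·M₄)): 30×8 by 8×2 → 30×2, cost 30·8·2 = 480; cumulative 848
((M₂·(M₃·M₄))·M₅): 30×2 by 2×25 → 30×25, cost 30·2·25 = 1500; cumulative 2348
(M₁·((M₂·(M₃·M₄))·M₅)): 42×30 by 30×25 → 42×25, cost 42·30·25 = 31500; cumulative 33848
Total: 33848 scalar multiplications.

33848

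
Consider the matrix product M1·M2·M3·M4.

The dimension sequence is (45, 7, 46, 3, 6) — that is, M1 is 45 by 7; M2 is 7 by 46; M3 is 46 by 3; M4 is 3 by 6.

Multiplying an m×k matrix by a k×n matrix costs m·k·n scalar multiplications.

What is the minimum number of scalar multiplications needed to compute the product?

Adjacent pairs: M1M2 = 45·7·46 = 14490; M2M3 = 7·46·3 = 966; M3M4 = 46·3·6 = 828.
Length 3: M1..M3: k=1: 0+966+45·7·3=1911; k=2: 14490+0+45·46·3=20700 → min 1911 | M2..M4: k=2: 0+828+7·46·6=2760; k=3: 966+0+7·3·6=1092 → min 1092.
Length 4: M1..M4: k=1: 0+1092+45·7·6=2982; k=2: 14490+828+45·46·6=27738; k=3: 1911+0+45·3·6=2721 → min 2721.
Optimal order: ((M1·(M2·M3))·M4) with cost 2721.

2721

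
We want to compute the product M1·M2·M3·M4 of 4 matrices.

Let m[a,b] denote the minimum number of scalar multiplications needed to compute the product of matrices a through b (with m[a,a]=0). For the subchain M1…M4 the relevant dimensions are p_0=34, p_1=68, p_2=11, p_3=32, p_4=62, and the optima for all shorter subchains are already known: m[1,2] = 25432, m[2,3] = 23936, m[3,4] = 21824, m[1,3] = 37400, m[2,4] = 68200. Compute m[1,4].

m[1,4] = min over k∈[1,3] of m[1,k]+m[k+1,4]+p_{0}·p_k·p_{4}.
k=1: 0 + 68200 + 34·68·62 = 211544; k=2: 25432 + 21824 + 34·11·62 = 70444; k=3: 37400 + 0 + 34·32·62 = 104856.
Minimum: 70444 at k=2.

70444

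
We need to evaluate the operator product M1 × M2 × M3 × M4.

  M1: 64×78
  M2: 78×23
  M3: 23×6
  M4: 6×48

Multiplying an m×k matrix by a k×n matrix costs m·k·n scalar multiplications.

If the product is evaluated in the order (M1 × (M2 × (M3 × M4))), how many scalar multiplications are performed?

(M3 × M4): 23×6 by 6×48 → 23×48, cost 23·6·48 = 6624
(M2 × (M3 × M4)): 78×23 by 23×48 → 78×48, cost 78·23·48 = 86112; cumulative 92736
(M1 × (M2 × (M3 × M4))): 64×78 by 78×48 → 64×48, cost 64·78·48 = 239616; cumulative 332352
Total: 332352 scalar multiplications.

332352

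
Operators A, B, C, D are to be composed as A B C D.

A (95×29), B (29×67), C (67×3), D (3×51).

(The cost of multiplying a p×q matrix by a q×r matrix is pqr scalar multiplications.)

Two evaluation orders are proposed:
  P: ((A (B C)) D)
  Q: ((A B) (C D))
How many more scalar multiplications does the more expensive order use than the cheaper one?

490822

Order P = ((A (B C)) D): (B C): 29×67 by 67×3 → 29×3, cost 29·67·3 = 5829; (A (B C)): 95×29 by 29×3 → 95×3, cost 95·29·3 = 8265; cumulative 14094; ((A (B C)) D): 95×3 by 3×51 → 95×51, cost 95·3·51 = 14535; cumulative 28629. Total 28629.
Order Q = ((A B) (C D)): (A B): 95×29 by 29×67 → 95×67, cost 95·29·67 = 184585; (C D): 67×3 by 3×51 → 67×51, cost 67·3·51 = 10251; ((A B) (C D)): 95×67 by 67×51 → 95×51, cost 95·67·51 = 324615; cumulative 519451. Total 519451.
Difference: |28629 − 519451| = 490822.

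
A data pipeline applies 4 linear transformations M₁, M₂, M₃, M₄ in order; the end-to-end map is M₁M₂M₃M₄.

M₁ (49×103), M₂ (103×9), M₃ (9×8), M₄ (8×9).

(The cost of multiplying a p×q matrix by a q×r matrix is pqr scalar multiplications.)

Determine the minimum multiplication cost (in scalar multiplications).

50040

Adjacent pairs: M₁M₂ = 49·103·9 = 45423; M₂M₃ = 103·9·8 = 7416; M₃M₄ = 9·8·9 = 648.
Length 3: M₁..M₃: k=1: 0+7416+49·103·8=47792; k=2: 45423+0+49·9·8=48951 → min 47792 | M₂..M₄: k=2: 0+648+103·9·9=8991; k=3: 7416+0+103·8·9=14832 → min 8991.
Length 4: M₁..M₄: k=1: 0+8991+49·103·9=54414; k=2: 45423+648+49·9·9=50040; k=3: 47792+0+49·8·9=51320 → min 50040.
Optimal order: ((M₁M₂)(M₃M₄)) with cost 50040.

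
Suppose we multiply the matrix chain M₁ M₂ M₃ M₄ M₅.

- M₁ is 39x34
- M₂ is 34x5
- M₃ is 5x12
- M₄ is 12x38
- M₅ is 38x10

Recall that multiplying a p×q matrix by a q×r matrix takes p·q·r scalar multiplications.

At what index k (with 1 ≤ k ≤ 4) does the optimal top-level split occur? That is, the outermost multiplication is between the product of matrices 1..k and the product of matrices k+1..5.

2

Adjacent pairs: M₁M₂ = 39·34·5 = 6630; M₂M₃ = 34·5·12 = 2040; M₃M₄ = 5·12·38 = 2280; M₄M₅ = 12·38·10 = 4560.
Length 3: M₁..M₃: k=1: 0+2040+39·34·12=17952; k=2: 6630+0+39·5·12=8970 → min 8970 | M₂..M₄: k=2: 0+2280+34·5·38=8740; k=3: 2040+0+34·12·38=17544 → min 8740 | M₃..M₅: k=3: 0+4560+5·12·10=5160; k=4: 2280+0+5·38·10=4180 → min 4180.
Length 4: M₁..M₄: k=1: 0+8740+39·34·38=59128; k=2: 6630+2280+39·5·38=16320; k=3: 8970+0+39·12·38=26754 → min 16320 | M₂..M₅: k=2: 0+4180+34·5·10=5880; k=3: 2040+4560+34·12·10=10680; k=4: 8740+0+34·38·10=21660 → min 5880.
Top-level splits: k=1: (M₁..M₁)·(M₂..M₅) → 0+5880+39·34·10 = 19140; k=2: (M₁..M₂)·(M₃..M₅) → 6630+4180+39·5·10 = 12760; k=3: (M₁..M₃)·(M₄..M₅) → 8970+4560+39·12·10 = 18210; k=4: (M₁..M₄)·(M₅..M₅) → 16320+0+39·38·10 = 31140.
Best split is after M₂, i.e. k = 2.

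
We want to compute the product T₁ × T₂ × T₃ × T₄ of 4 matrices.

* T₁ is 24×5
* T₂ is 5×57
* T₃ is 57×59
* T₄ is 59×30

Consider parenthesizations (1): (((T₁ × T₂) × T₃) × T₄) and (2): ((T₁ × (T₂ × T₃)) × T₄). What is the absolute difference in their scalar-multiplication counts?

63657

Order (1) = (((T₁ × T₂) × T₃) × T₄): (T₁ × T₂): 24×5 by 5×57 → 24×57, cost 24·5·57 = 6840; ((T₁ × T₂) × T₃): 24×57 by 57×59 → 24×59, cost 24·57·59 = 80712; cumulative 87552; (((T₁ × T₂) × T₃) × T₄): 24×59 by 59×30 → 24×30, cost 24·59·30 = 42480; cumulative 130032. Total 130032.
Order (2) = ((T₁ × (T₂ × T₃)) × T₄): (T₂ × T₃): 5×57 by 57×59 → 5×59, cost 5·57·59 = 16815; (T₁ × (T₂ × T₃)): 24×5 by 5×59 → 24×59, cost 24·5·59 = 7080; cumulative 23895; ((T₁ × (T₂ × T₃)) × T₄): 24×59 by 59×30 → 24×30, cost 24·59·30 = 42480; cumulative 66375. Total 66375.
Difference: |130032 − 66375| = 63657.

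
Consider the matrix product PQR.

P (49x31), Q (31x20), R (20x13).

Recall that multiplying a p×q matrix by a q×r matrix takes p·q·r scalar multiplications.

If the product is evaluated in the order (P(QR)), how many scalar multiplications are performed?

27807

(QR): 31×20 by 20×13 → 31×13, cost 31·20·13 = 8060
(P(QR)): 49×31 by 31×13 → 49×13, cost 49·31·13 = 19747; cumulative 27807
Total: 27807 scalar multiplications.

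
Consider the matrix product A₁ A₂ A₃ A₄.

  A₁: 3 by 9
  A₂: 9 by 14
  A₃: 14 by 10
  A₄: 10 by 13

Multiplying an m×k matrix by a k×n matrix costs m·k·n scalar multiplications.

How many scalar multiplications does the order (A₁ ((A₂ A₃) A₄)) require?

(A₂ A₃): 9×14 by 14×10 → 9×10, cost 9·14·10 = 1260
((A₂ A₃) A₄): 9×10 by 10×13 → 9×13, cost 9·10·13 = 1170; cumulative 2430
(A₁ ((A₂ A₃) A₄)): 3×9 by 9×13 → 3×13, cost 3·9·13 = 351; cumulative 2781
Total: 2781 scalar multiplications.

2781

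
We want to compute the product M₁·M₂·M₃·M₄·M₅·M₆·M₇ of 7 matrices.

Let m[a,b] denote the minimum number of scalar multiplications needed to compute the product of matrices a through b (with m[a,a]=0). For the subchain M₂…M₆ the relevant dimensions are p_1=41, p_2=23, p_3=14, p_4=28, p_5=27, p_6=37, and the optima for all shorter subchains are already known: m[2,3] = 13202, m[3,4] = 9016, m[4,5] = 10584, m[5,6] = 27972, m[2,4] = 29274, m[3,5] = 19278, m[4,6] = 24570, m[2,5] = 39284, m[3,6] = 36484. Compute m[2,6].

59010

m[2,6] = min over k∈[2,5] of m[2,k]+m[k+1,6]+p_{1}·p_k·p_{6}.
k=2: 0 + 36484 + 41·23·37 = 71375; k=3: 13202 + 24570 + 41·14·37 = 59010; k=4: 29274 + 27972 + 41·28·37 = 99722; k=5: 39284 + 0 + 41·27·37 = 80243.
Minimum: 59010 at k=3.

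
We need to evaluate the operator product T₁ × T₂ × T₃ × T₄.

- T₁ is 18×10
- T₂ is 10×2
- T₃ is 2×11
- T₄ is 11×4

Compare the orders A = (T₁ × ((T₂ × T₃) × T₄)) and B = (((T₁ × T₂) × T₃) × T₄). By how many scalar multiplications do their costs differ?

168

Order A = (T₁ × ((T₂ × T₃) × T₄)): (T₂ × T₃): 10×2 by 2×11 → 10×11, cost 10·2·11 = 220; ((T₂ × T₃) × T₄): 10×11 by 11×4 → 10×4, cost 10·11·4 = 440; cumulative 660; (T₁ × ((T₂ × T₃) × T₄)): 18×10 by 10×4 → 18×4, cost 18·10·4 = 720; cumulative 1380. Total 1380.
Order B = (((T₁ × T₂) × T₃) × T₄): (T₁ × T₂): 18×10 by 10×2 → 18×2, cost 18·10·2 = 360; ((T₁ × T₂) × T₃): 18×2 by 2×11 → 18×11, cost 18·2·11 = 396; cumulative 756; (((T₁ × T₂) × T₃) × T₄): 18×11 by 11×4 → 18×4, cost 18·11·4 = 792; cumulative 1548. Total 1548.
Difference: |1380 − 1548| = 168.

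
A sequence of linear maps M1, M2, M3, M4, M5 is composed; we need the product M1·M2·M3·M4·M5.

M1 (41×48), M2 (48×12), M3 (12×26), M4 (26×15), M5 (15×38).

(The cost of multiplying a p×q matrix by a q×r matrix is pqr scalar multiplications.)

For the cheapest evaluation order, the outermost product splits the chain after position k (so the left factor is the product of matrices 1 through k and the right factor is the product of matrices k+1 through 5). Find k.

2

Adjacent pairs: M1M2 = 41·48·12 = 23616; M2M3 = 48·12·26 = 14976; M3M4 = 12·26·15 = 4680; M4M5 = 26·15·38 = 14820.
Length 3: M1..M3: k=1: 0+14976+41·48·26=66144; k=2: 23616+0+41·12·26=36408 → min 36408 | M2..M4: k=2: 0+4680+48·12·15=13320; k=3: 14976+0+48·26·15=33696 → min 13320 | M3..M5: k=3: 0+14820+12·26·38=26676; k=4: 4680+0+12·15·38=11520 → min 11520.
Length 4: M1..M4: k=1: 0+13320+41·48·15=42840; k=2: 23616+4680+41·12·15=35676; k=3: 36408+0+41·26·15=52398 → min 35676 | M2..M5: k=2: 0+11520+48·12·38=33408; k=3: 14976+14820+48·26·38=77220; k=4: 13320+0+48·15·38=40680 → min 33408.
Top-level splits: k=1: (M1..M1)·(M2..M5) → 0+33408+41·48·38 = 108192; k=2: (M1..M2)·(M3..M5) → 23616+11520+41·12·38 = 53832; k=3: (M1..M3)·(M4..M5) → 36408+14820+41·26·38 = 91736; k=4: (M1..M4)·(M5..M5) → 35676+0+41·15·38 = 59046.
Best split is after M2, i.e. k = 2.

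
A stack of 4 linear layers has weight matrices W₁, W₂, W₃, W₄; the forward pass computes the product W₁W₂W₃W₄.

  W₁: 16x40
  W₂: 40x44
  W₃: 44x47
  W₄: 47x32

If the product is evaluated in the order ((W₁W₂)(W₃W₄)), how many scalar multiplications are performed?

(W₁W₂): 16×40 by 40×44 → 16×44, cost 16·40·44 = 28160
(W₃W₄): 44×47 by 47×32 → 44×32, cost 44·47·32 = 66176
((W₁W₂)(W₃W₄)): 16×44 by 44×32 → 16×32, cost 16·44·32 = 22528; cumulative 116864
Total: 116864 scalar multiplications.

116864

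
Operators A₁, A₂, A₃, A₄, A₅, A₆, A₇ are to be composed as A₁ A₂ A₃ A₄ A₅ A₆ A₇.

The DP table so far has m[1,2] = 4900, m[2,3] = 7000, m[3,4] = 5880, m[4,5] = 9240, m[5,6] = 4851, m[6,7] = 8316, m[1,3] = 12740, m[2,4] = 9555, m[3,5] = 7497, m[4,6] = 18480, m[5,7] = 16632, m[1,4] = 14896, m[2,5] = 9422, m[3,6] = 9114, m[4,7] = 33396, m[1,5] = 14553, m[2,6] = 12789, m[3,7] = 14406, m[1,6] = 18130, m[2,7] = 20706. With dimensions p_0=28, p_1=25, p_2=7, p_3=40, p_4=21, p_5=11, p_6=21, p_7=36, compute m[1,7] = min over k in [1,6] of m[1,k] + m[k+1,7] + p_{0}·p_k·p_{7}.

m[1,7] = min over k∈[1,6] of m[1,k]+m[k+1,7]+p_{0}·p_k·p_{7}.
k=1: 0 + 20706 + 28·25·36 = 45906; k=2: 4900 + 14406 + 28·7·36 = 26362; k=3: 12740 + 33396 + 28·40·36 = 86456; k=4: 14896 + 16632 + 28·21·36 = 52696; k=5: 14553 + 8316 + 28·11·36 = 33957; k=6: 18130 + 0 + 28·21·36 = 39298.
Minimum: 26362 at k=2.

26362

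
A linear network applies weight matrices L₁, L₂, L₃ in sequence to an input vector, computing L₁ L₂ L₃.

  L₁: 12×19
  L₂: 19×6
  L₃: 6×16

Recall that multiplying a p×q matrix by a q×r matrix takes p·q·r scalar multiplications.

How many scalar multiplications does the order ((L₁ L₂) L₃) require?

2520

(L₁ L₂): 12×19 by 19×6 → 12×6, cost 12·19·6 = 1368
((L₁ L₂) L₃): 12×6 by 6×16 → 12×16, cost 12·6·16 = 1152; cumulative 2520
Total: 2520 scalar multiplications.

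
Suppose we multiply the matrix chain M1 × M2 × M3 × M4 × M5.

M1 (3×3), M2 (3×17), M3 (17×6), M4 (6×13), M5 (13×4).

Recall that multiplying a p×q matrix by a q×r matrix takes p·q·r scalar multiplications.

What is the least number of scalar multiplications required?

726

Adjacent pairs: M1M2 = 3·3·17 = 153; M2M3 = 3·17·6 = 306; M3M4 = 17·6·13 = 1326; M4M5 = 6·13·4 = 312.
Length 3: M1..M3: k=1: 0+306+3·3·6=360; k=2: 153+0+3·17·6=459 → min 360 | M2..M4: k=2: 0+1326+3·17·13=1989; k=3: 306+0+3·6·13=540 → min 540 | M3..M5: k=3: 0+312+17·6·4=720; k=4: 1326+0+17·13·4=2210 → min 720.
Length 4: M1..M4: k=1: 0+540+3·3·13=657; k=2: 153+1326+3·17·13=2142; k=3: 360+0+3·6·13=594 → min 594 | M2..M5: k=2: 0+720+3·17·4=924; k=3: 306+312+3·6·4=690; k=4: 540+0+3·13·4=696 → min 690.
Length 5: M1..M5: k=1: 0+690+3·3·4=726; k=2: 153+720+3·17·4=1077; k=3: 360+312+3·6·4=744; k=4: 594+0+3·13·4=750 → min 726.
Optimal order: (M1 × ((M2 × M3) × (M4 × M5))) with cost 726.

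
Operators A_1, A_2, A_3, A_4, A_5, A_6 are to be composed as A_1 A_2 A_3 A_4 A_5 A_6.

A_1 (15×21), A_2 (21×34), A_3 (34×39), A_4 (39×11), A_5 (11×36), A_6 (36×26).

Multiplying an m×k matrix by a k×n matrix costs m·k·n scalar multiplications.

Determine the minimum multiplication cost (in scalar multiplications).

40491

Adjacent pairs: A_1A_2 = 15·21·34 = 10710; A_2A_3 = 21·34·39 = 27846; A_3A_4 = 34·39·11 = 14586; A_4A_5 = 39·11·36 = 15444; A_5A_6 = 11·36·26 = 10296.
Length 3: A_1..A_3: k=1: 0+27846+15·21·39=40131; k=2: 10710+0+15·34·39=30600 → min 30600 | A_2..A_4: k=2: 0+14586+21·34·11=22440; k=3: 27846+0+21·39·11=36855 → min 22440 | A_3..A_5: k=3: 0+15444+34·39·36=63180; k=4: 14586+0+34·11·36=28050 → min 28050 | A_4..A_6: k=4: 0+10296+39·11·26=21450; k=5: 15444+0+39·36·26=51948 → min 21450.
Length 4: A_1..A_4: k=1: 0+22440+15·21·11=25905; k=2: 10710+14586+15·34·11=30906; k=3: 30600+0+15·39·11=37035 → min 25905 | A_2..A_5: k=2: 0+28050+21·34·36=53754; k=3: 27846+15444+21·39·36=72774; k=4: 22440+0+21·11·36=30756 → min 30756 | A_3..A_6: k=3: 0+21450+34·39·26=55926; k=4: 14586+10296+34·11·26=34606; k=5: 28050+0+34·36·26=59874 → min 34606.
Length 5: A_1..A_5: k=1: 0+30756+15·21·36=42096; k=2: 10710+28050+15·34·36=57120; k=3: 30600+15444+15·39·36=67104; k=4: 25905+0+15·11·36=31845 → min 31845 | A_2..A_6: k=2: 0+34606+21·34·26=53170; k=3: 27846+21450+21·39·26=70590; k=4: 22440+10296+21·11·26=38742; k=5: 30756+0+21·36·26=50412 → min 38742.
Length 6: A_1..A_6: k=1: 0+38742+15·21·26=46932; k=2: 10710+34606+15·34·26=58576; k=3: 30600+21450+15·39·26=67260; k=4: 25905+10296+15·11·26=40491; k=5: 31845+0+15·36·26=45885 → min 40491.
Optimal order: ((A_1 (A_2 (A_3 A_4))) (A_5 A_6)) with cost 40491.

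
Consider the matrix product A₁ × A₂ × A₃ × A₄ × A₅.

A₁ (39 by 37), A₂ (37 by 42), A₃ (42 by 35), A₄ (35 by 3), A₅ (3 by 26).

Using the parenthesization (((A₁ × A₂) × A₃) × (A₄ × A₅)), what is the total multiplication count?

(A₁ × A₂): 39×37 by 37×42 → 39×42, cost 39·37·42 = 60606
((A₁ × A₂) × A₃): 39×42 by 42×35 → 39×35, cost 39·42·35 = 57330; cumulative 117936
(A₄ × A₅): 35×3 by 3×26 → 35×26, cost 35·3·26 = 2730
(((A₁ × A₂) × A₃) × (A₄ × A₅)): 39×35 by 35×26 → 39×26, cost 39·35·26 = 35490; cumulative 156156
Total: 156156 scalar multiplications.

156156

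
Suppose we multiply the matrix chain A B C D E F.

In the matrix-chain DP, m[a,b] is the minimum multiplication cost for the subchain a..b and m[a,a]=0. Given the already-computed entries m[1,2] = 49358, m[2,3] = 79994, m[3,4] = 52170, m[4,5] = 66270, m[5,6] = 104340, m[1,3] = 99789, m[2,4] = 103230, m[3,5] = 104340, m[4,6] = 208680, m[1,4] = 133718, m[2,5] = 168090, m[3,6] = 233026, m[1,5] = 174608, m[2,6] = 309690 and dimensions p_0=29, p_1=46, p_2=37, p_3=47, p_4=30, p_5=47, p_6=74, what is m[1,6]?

m[1,6] = min over k∈[1,5] of m[1,k]+m[k+1,6]+p_{0}·p_k·p_{6}.
k=1: 0 + 309690 + 29·46·74 = 408406; k=2: 49358 + 233026 + 29·37·74 = 361786; k=3: 99789 + 208680 + 29·47·74 = 409331; k=4: 133718 + 104340 + 29·30·74 = 302438; k=5: 174608 + 0 + 29·47·74 = 275470.
Minimum: 275470 at k=5.

275470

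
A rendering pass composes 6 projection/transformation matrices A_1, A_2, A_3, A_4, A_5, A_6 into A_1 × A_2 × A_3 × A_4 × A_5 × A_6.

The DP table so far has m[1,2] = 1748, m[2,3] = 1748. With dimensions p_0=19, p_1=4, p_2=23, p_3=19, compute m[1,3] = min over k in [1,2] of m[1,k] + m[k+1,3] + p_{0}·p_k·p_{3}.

3192

m[1,3] = min over k∈[1,2] of m[1,k]+m[k+1,3]+p_{0}·p_k·p_{3}.
k=1: 0 + 1748 + 19·4·19 = 3192; k=2: 1748 + 0 + 19·23·19 = 10051.
Minimum: 3192 at k=1.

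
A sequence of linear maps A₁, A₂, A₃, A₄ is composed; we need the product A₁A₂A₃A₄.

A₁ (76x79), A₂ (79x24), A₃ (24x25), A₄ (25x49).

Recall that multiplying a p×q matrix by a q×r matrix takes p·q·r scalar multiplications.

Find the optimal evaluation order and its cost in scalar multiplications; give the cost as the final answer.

262872

Adjacent pairs: A₁A₂ = 76·79·24 = 144096; A₂A₃ = 79·24·25 = 47400; A₃A₄ = 24·25·49 = 29400.
Length 3: A₁..A₃: k=1: 0+47400+76·79·25=197500; k=2: 144096+0+76·24·25=189696 → min 189696 | A₂..A₄: k=2: 0+29400+79·24·49=122304; k=3: 47400+0+79·25·49=144175 → min 122304.
Length 4: A₁..A₄: k=1: 0+122304+76·79·49=416500; k=2: 144096+29400+76·24·49=262872; k=3: 189696+0+76·25·49=282796 → min 262872.
Optimal parenthesization: ((A₁A₂)(A₃A₄)) with cost 262872.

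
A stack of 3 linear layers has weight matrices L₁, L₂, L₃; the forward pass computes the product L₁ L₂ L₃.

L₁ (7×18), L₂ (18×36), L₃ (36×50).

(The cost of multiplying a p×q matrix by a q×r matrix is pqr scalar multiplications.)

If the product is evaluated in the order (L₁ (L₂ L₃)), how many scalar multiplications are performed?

38700

(L₂ L₃): 18×36 by 36×50 → 18×50, cost 18·36·50 = 32400
(L₁ (L₂ L₃)): 7×18 by 18×50 → 7×50, cost 7·18·50 = 6300; cumulative 38700
Total: 38700 scalar multiplications.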